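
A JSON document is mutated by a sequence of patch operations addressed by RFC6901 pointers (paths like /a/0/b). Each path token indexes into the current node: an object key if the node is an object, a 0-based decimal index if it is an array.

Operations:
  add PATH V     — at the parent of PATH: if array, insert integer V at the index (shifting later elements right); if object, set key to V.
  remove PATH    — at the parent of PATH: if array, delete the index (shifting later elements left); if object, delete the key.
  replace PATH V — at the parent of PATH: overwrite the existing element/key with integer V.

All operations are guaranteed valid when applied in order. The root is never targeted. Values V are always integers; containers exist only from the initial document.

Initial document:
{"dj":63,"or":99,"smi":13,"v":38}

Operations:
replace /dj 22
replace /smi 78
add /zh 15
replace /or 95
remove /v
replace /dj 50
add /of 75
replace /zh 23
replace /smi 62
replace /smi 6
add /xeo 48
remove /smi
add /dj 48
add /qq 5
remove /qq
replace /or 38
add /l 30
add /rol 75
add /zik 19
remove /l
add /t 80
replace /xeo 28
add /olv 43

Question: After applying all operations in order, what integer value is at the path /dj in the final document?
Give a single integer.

Answer: 48

Derivation:
After op 1 (replace /dj 22): {"dj":22,"or":99,"smi":13,"v":38}
After op 2 (replace /smi 78): {"dj":22,"or":99,"smi":78,"v":38}
After op 3 (add /zh 15): {"dj":22,"or":99,"smi":78,"v":38,"zh":15}
After op 4 (replace /or 95): {"dj":22,"or":95,"smi":78,"v":38,"zh":15}
After op 5 (remove /v): {"dj":22,"or":95,"smi":78,"zh":15}
After op 6 (replace /dj 50): {"dj":50,"or":95,"smi":78,"zh":15}
After op 7 (add /of 75): {"dj":50,"of":75,"or":95,"smi":78,"zh":15}
After op 8 (replace /zh 23): {"dj":50,"of":75,"or":95,"smi":78,"zh":23}
After op 9 (replace /smi 62): {"dj":50,"of":75,"or":95,"smi":62,"zh":23}
After op 10 (replace /smi 6): {"dj":50,"of":75,"or":95,"smi":6,"zh":23}
After op 11 (add /xeo 48): {"dj":50,"of":75,"or":95,"smi":6,"xeo":48,"zh":23}
After op 12 (remove /smi): {"dj":50,"of":75,"or":95,"xeo":48,"zh":23}
After op 13 (add /dj 48): {"dj":48,"of":75,"or":95,"xeo":48,"zh":23}
After op 14 (add /qq 5): {"dj":48,"of":75,"or":95,"qq":5,"xeo":48,"zh":23}
After op 15 (remove /qq): {"dj":48,"of":75,"or":95,"xeo":48,"zh":23}
After op 16 (replace /or 38): {"dj":48,"of":75,"or":38,"xeo":48,"zh":23}
After op 17 (add /l 30): {"dj":48,"l":30,"of":75,"or":38,"xeo":48,"zh":23}
After op 18 (add /rol 75): {"dj":48,"l":30,"of":75,"or":38,"rol":75,"xeo":48,"zh":23}
After op 19 (add /zik 19): {"dj":48,"l":30,"of":75,"or":38,"rol":75,"xeo":48,"zh":23,"zik":19}
After op 20 (remove /l): {"dj":48,"of":75,"or":38,"rol":75,"xeo":48,"zh":23,"zik":19}
After op 21 (add /t 80): {"dj":48,"of":75,"or":38,"rol":75,"t":80,"xeo":48,"zh":23,"zik":19}
After op 22 (replace /xeo 28): {"dj":48,"of":75,"or":38,"rol":75,"t":80,"xeo":28,"zh":23,"zik":19}
After op 23 (add /olv 43): {"dj":48,"of":75,"olv":43,"or":38,"rol":75,"t":80,"xeo":28,"zh":23,"zik":19}
Value at /dj: 48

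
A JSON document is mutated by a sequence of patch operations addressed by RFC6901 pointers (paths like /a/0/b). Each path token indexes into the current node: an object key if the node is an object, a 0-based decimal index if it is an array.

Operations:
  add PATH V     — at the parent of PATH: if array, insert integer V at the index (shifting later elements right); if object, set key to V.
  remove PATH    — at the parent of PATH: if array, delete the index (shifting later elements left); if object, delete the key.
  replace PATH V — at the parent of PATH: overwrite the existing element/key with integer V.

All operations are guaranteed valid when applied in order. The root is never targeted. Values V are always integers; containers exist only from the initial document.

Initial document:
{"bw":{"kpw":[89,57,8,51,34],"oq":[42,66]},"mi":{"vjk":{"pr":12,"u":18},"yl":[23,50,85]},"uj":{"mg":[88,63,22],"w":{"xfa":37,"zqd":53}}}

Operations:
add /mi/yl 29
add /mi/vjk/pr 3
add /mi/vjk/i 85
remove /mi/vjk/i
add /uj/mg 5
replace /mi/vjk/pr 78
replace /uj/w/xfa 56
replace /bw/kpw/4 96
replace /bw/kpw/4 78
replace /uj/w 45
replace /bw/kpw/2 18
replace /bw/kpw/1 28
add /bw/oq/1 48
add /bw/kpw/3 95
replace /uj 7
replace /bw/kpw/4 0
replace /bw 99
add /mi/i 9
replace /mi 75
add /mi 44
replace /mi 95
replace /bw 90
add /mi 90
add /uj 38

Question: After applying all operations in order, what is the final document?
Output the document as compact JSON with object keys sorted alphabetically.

After op 1 (add /mi/yl 29): {"bw":{"kpw":[89,57,8,51,34],"oq":[42,66]},"mi":{"vjk":{"pr":12,"u":18},"yl":29},"uj":{"mg":[88,63,22],"w":{"xfa":37,"zqd":53}}}
After op 2 (add /mi/vjk/pr 3): {"bw":{"kpw":[89,57,8,51,34],"oq":[42,66]},"mi":{"vjk":{"pr":3,"u":18},"yl":29},"uj":{"mg":[88,63,22],"w":{"xfa":37,"zqd":53}}}
After op 3 (add /mi/vjk/i 85): {"bw":{"kpw":[89,57,8,51,34],"oq":[42,66]},"mi":{"vjk":{"i":85,"pr":3,"u":18},"yl":29},"uj":{"mg":[88,63,22],"w":{"xfa":37,"zqd":53}}}
After op 4 (remove /mi/vjk/i): {"bw":{"kpw":[89,57,8,51,34],"oq":[42,66]},"mi":{"vjk":{"pr":3,"u":18},"yl":29},"uj":{"mg":[88,63,22],"w":{"xfa":37,"zqd":53}}}
After op 5 (add /uj/mg 5): {"bw":{"kpw":[89,57,8,51,34],"oq":[42,66]},"mi":{"vjk":{"pr":3,"u":18},"yl":29},"uj":{"mg":5,"w":{"xfa":37,"zqd":53}}}
After op 6 (replace /mi/vjk/pr 78): {"bw":{"kpw":[89,57,8,51,34],"oq":[42,66]},"mi":{"vjk":{"pr":78,"u":18},"yl":29},"uj":{"mg":5,"w":{"xfa":37,"zqd":53}}}
After op 7 (replace /uj/w/xfa 56): {"bw":{"kpw":[89,57,8,51,34],"oq":[42,66]},"mi":{"vjk":{"pr":78,"u":18},"yl":29},"uj":{"mg":5,"w":{"xfa":56,"zqd":53}}}
After op 8 (replace /bw/kpw/4 96): {"bw":{"kpw":[89,57,8,51,96],"oq":[42,66]},"mi":{"vjk":{"pr":78,"u":18},"yl":29},"uj":{"mg":5,"w":{"xfa":56,"zqd":53}}}
After op 9 (replace /bw/kpw/4 78): {"bw":{"kpw":[89,57,8,51,78],"oq":[42,66]},"mi":{"vjk":{"pr":78,"u":18},"yl":29},"uj":{"mg":5,"w":{"xfa":56,"zqd":53}}}
After op 10 (replace /uj/w 45): {"bw":{"kpw":[89,57,8,51,78],"oq":[42,66]},"mi":{"vjk":{"pr":78,"u":18},"yl":29},"uj":{"mg":5,"w":45}}
After op 11 (replace /bw/kpw/2 18): {"bw":{"kpw":[89,57,18,51,78],"oq":[42,66]},"mi":{"vjk":{"pr":78,"u":18},"yl":29},"uj":{"mg":5,"w":45}}
After op 12 (replace /bw/kpw/1 28): {"bw":{"kpw":[89,28,18,51,78],"oq":[42,66]},"mi":{"vjk":{"pr":78,"u":18},"yl":29},"uj":{"mg":5,"w":45}}
After op 13 (add /bw/oq/1 48): {"bw":{"kpw":[89,28,18,51,78],"oq":[42,48,66]},"mi":{"vjk":{"pr":78,"u":18},"yl":29},"uj":{"mg":5,"w":45}}
After op 14 (add /bw/kpw/3 95): {"bw":{"kpw":[89,28,18,95,51,78],"oq":[42,48,66]},"mi":{"vjk":{"pr":78,"u":18},"yl":29},"uj":{"mg":5,"w":45}}
After op 15 (replace /uj 7): {"bw":{"kpw":[89,28,18,95,51,78],"oq":[42,48,66]},"mi":{"vjk":{"pr":78,"u":18},"yl":29},"uj":7}
After op 16 (replace /bw/kpw/4 0): {"bw":{"kpw":[89,28,18,95,0,78],"oq":[42,48,66]},"mi":{"vjk":{"pr":78,"u":18},"yl":29},"uj":7}
After op 17 (replace /bw 99): {"bw":99,"mi":{"vjk":{"pr":78,"u":18},"yl":29},"uj":7}
After op 18 (add /mi/i 9): {"bw":99,"mi":{"i":9,"vjk":{"pr":78,"u":18},"yl":29},"uj":7}
After op 19 (replace /mi 75): {"bw":99,"mi":75,"uj":7}
After op 20 (add /mi 44): {"bw":99,"mi":44,"uj":7}
After op 21 (replace /mi 95): {"bw":99,"mi":95,"uj":7}
After op 22 (replace /bw 90): {"bw":90,"mi":95,"uj":7}
After op 23 (add /mi 90): {"bw":90,"mi":90,"uj":7}
After op 24 (add /uj 38): {"bw":90,"mi":90,"uj":38}

Answer: {"bw":90,"mi":90,"uj":38}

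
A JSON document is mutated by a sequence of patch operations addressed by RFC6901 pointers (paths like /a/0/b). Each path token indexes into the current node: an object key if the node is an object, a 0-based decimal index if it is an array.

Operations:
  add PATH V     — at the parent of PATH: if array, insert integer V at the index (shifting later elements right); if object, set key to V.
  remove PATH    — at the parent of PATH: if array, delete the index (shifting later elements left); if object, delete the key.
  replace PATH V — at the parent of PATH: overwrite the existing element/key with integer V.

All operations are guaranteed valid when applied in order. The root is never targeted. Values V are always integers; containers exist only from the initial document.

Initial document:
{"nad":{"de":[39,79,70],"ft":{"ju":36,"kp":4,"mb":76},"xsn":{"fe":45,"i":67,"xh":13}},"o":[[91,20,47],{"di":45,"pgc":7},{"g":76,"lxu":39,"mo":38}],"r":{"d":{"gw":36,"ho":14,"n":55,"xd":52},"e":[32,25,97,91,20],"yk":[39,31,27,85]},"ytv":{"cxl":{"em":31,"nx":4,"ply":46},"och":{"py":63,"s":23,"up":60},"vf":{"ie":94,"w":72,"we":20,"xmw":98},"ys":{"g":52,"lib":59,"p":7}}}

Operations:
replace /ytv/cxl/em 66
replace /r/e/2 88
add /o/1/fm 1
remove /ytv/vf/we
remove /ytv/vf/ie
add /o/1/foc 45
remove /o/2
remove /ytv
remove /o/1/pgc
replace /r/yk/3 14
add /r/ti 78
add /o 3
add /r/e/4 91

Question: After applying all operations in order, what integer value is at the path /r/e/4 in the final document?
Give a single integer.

After op 1 (replace /ytv/cxl/em 66): {"nad":{"de":[39,79,70],"ft":{"ju":36,"kp":4,"mb":76},"xsn":{"fe":45,"i":67,"xh":13}},"o":[[91,20,47],{"di":45,"pgc":7},{"g":76,"lxu":39,"mo":38}],"r":{"d":{"gw":36,"ho":14,"n":55,"xd":52},"e":[32,25,97,91,20],"yk":[39,31,27,85]},"ytv":{"cxl":{"em":66,"nx":4,"ply":46},"och":{"py":63,"s":23,"up":60},"vf":{"ie":94,"w":72,"we":20,"xmw":98},"ys":{"g":52,"lib":59,"p":7}}}
After op 2 (replace /r/e/2 88): {"nad":{"de":[39,79,70],"ft":{"ju":36,"kp":4,"mb":76},"xsn":{"fe":45,"i":67,"xh":13}},"o":[[91,20,47],{"di":45,"pgc":7},{"g":76,"lxu":39,"mo":38}],"r":{"d":{"gw":36,"ho":14,"n":55,"xd":52},"e":[32,25,88,91,20],"yk":[39,31,27,85]},"ytv":{"cxl":{"em":66,"nx":4,"ply":46},"och":{"py":63,"s":23,"up":60},"vf":{"ie":94,"w":72,"we":20,"xmw":98},"ys":{"g":52,"lib":59,"p":7}}}
After op 3 (add /o/1/fm 1): {"nad":{"de":[39,79,70],"ft":{"ju":36,"kp":4,"mb":76},"xsn":{"fe":45,"i":67,"xh":13}},"o":[[91,20,47],{"di":45,"fm":1,"pgc":7},{"g":76,"lxu":39,"mo":38}],"r":{"d":{"gw":36,"ho":14,"n":55,"xd":52},"e":[32,25,88,91,20],"yk":[39,31,27,85]},"ytv":{"cxl":{"em":66,"nx":4,"ply":46},"och":{"py":63,"s":23,"up":60},"vf":{"ie":94,"w":72,"we":20,"xmw":98},"ys":{"g":52,"lib":59,"p":7}}}
After op 4 (remove /ytv/vf/we): {"nad":{"de":[39,79,70],"ft":{"ju":36,"kp":4,"mb":76},"xsn":{"fe":45,"i":67,"xh":13}},"o":[[91,20,47],{"di":45,"fm":1,"pgc":7},{"g":76,"lxu":39,"mo":38}],"r":{"d":{"gw":36,"ho":14,"n":55,"xd":52},"e":[32,25,88,91,20],"yk":[39,31,27,85]},"ytv":{"cxl":{"em":66,"nx":4,"ply":46},"och":{"py":63,"s":23,"up":60},"vf":{"ie":94,"w":72,"xmw":98},"ys":{"g":52,"lib":59,"p":7}}}
After op 5 (remove /ytv/vf/ie): {"nad":{"de":[39,79,70],"ft":{"ju":36,"kp":4,"mb":76},"xsn":{"fe":45,"i":67,"xh":13}},"o":[[91,20,47],{"di":45,"fm":1,"pgc":7},{"g":76,"lxu":39,"mo":38}],"r":{"d":{"gw":36,"ho":14,"n":55,"xd":52},"e":[32,25,88,91,20],"yk":[39,31,27,85]},"ytv":{"cxl":{"em":66,"nx":4,"ply":46},"och":{"py":63,"s":23,"up":60},"vf":{"w":72,"xmw":98},"ys":{"g":52,"lib":59,"p":7}}}
After op 6 (add /o/1/foc 45): {"nad":{"de":[39,79,70],"ft":{"ju":36,"kp":4,"mb":76},"xsn":{"fe":45,"i":67,"xh":13}},"o":[[91,20,47],{"di":45,"fm":1,"foc":45,"pgc":7},{"g":76,"lxu":39,"mo":38}],"r":{"d":{"gw":36,"ho":14,"n":55,"xd":52},"e":[32,25,88,91,20],"yk":[39,31,27,85]},"ytv":{"cxl":{"em":66,"nx":4,"ply":46},"och":{"py":63,"s":23,"up":60},"vf":{"w":72,"xmw":98},"ys":{"g":52,"lib":59,"p":7}}}
After op 7 (remove /o/2): {"nad":{"de":[39,79,70],"ft":{"ju":36,"kp":4,"mb":76},"xsn":{"fe":45,"i":67,"xh":13}},"o":[[91,20,47],{"di":45,"fm":1,"foc":45,"pgc":7}],"r":{"d":{"gw":36,"ho":14,"n":55,"xd":52},"e":[32,25,88,91,20],"yk":[39,31,27,85]},"ytv":{"cxl":{"em":66,"nx":4,"ply":46},"och":{"py":63,"s":23,"up":60},"vf":{"w":72,"xmw":98},"ys":{"g":52,"lib":59,"p":7}}}
After op 8 (remove /ytv): {"nad":{"de":[39,79,70],"ft":{"ju":36,"kp":4,"mb":76},"xsn":{"fe":45,"i":67,"xh":13}},"o":[[91,20,47],{"di":45,"fm":1,"foc":45,"pgc":7}],"r":{"d":{"gw":36,"ho":14,"n":55,"xd":52},"e":[32,25,88,91,20],"yk":[39,31,27,85]}}
After op 9 (remove /o/1/pgc): {"nad":{"de":[39,79,70],"ft":{"ju":36,"kp":4,"mb":76},"xsn":{"fe":45,"i":67,"xh":13}},"o":[[91,20,47],{"di":45,"fm":1,"foc":45}],"r":{"d":{"gw":36,"ho":14,"n":55,"xd":52},"e":[32,25,88,91,20],"yk":[39,31,27,85]}}
After op 10 (replace /r/yk/3 14): {"nad":{"de":[39,79,70],"ft":{"ju":36,"kp":4,"mb":76},"xsn":{"fe":45,"i":67,"xh":13}},"o":[[91,20,47],{"di":45,"fm":1,"foc":45}],"r":{"d":{"gw":36,"ho":14,"n":55,"xd":52},"e":[32,25,88,91,20],"yk":[39,31,27,14]}}
After op 11 (add /r/ti 78): {"nad":{"de":[39,79,70],"ft":{"ju":36,"kp":4,"mb":76},"xsn":{"fe":45,"i":67,"xh":13}},"o":[[91,20,47],{"di":45,"fm":1,"foc":45}],"r":{"d":{"gw":36,"ho":14,"n":55,"xd":52},"e":[32,25,88,91,20],"ti":78,"yk":[39,31,27,14]}}
After op 12 (add /o 3): {"nad":{"de":[39,79,70],"ft":{"ju":36,"kp":4,"mb":76},"xsn":{"fe":45,"i":67,"xh":13}},"o":3,"r":{"d":{"gw":36,"ho":14,"n":55,"xd":52},"e":[32,25,88,91,20],"ti":78,"yk":[39,31,27,14]}}
After op 13 (add /r/e/4 91): {"nad":{"de":[39,79,70],"ft":{"ju":36,"kp":4,"mb":76},"xsn":{"fe":45,"i":67,"xh":13}},"o":3,"r":{"d":{"gw":36,"ho":14,"n":55,"xd":52},"e":[32,25,88,91,91,20],"ti":78,"yk":[39,31,27,14]}}
Value at /r/e/4: 91

Answer: 91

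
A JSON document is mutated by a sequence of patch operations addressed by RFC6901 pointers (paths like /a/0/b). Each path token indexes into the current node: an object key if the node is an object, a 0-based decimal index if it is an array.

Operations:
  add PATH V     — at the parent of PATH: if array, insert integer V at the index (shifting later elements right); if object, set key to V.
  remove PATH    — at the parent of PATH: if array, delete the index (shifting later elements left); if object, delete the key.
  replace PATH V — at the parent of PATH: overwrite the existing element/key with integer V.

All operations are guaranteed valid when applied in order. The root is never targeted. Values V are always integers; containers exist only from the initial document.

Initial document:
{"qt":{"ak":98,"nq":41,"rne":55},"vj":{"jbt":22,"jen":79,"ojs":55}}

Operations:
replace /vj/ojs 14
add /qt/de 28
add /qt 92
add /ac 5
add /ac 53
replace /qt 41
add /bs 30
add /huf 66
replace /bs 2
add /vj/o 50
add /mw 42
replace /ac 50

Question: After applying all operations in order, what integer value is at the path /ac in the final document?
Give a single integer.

Answer: 50

Derivation:
After op 1 (replace /vj/ojs 14): {"qt":{"ak":98,"nq":41,"rne":55},"vj":{"jbt":22,"jen":79,"ojs":14}}
After op 2 (add /qt/de 28): {"qt":{"ak":98,"de":28,"nq":41,"rne":55},"vj":{"jbt":22,"jen":79,"ojs":14}}
After op 3 (add /qt 92): {"qt":92,"vj":{"jbt":22,"jen":79,"ojs":14}}
After op 4 (add /ac 5): {"ac":5,"qt":92,"vj":{"jbt":22,"jen":79,"ojs":14}}
After op 5 (add /ac 53): {"ac":53,"qt":92,"vj":{"jbt":22,"jen":79,"ojs":14}}
After op 6 (replace /qt 41): {"ac":53,"qt":41,"vj":{"jbt":22,"jen":79,"ojs":14}}
After op 7 (add /bs 30): {"ac":53,"bs":30,"qt":41,"vj":{"jbt":22,"jen":79,"ojs":14}}
After op 8 (add /huf 66): {"ac":53,"bs":30,"huf":66,"qt":41,"vj":{"jbt":22,"jen":79,"ojs":14}}
After op 9 (replace /bs 2): {"ac":53,"bs":2,"huf":66,"qt":41,"vj":{"jbt":22,"jen":79,"ojs":14}}
After op 10 (add /vj/o 50): {"ac":53,"bs":2,"huf":66,"qt":41,"vj":{"jbt":22,"jen":79,"o":50,"ojs":14}}
After op 11 (add /mw 42): {"ac":53,"bs":2,"huf":66,"mw":42,"qt":41,"vj":{"jbt":22,"jen":79,"o":50,"ojs":14}}
After op 12 (replace /ac 50): {"ac":50,"bs":2,"huf":66,"mw":42,"qt":41,"vj":{"jbt":22,"jen":79,"o":50,"ojs":14}}
Value at /ac: 50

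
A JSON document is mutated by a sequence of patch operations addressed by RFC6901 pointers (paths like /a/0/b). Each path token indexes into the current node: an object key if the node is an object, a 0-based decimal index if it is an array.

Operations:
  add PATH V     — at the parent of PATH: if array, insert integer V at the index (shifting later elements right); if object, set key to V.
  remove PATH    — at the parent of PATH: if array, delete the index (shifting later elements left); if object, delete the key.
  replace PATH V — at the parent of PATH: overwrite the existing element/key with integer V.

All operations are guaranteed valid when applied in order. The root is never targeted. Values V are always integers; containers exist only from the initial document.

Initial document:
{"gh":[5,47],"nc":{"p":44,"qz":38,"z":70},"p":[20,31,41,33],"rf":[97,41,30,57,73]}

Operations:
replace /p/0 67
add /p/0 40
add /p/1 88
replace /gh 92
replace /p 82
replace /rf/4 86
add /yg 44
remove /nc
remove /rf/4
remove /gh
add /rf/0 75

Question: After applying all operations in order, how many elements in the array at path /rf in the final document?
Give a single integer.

After op 1 (replace /p/0 67): {"gh":[5,47],"nc":{"p":44,"qz":38,"z":70},"p":[67,31,41,33],"rf":[97,41,30,57,73]}
After op 2 (add /p/0 40): {"gh":[5,47],"nc":{"p":44,"qz":38,"z":70},"p":[40,67,31,41,33],"rf":[97,41,30,57,73]}
After op 3 (add /p/1 88): {"gh":[5,47],"nc":{"p":44,"qz":38,"z":70},"p":[40,88,67,31,41,33],"rf":[97,41,30,57,73]}
After op 4 (replace /gh 92): {"gh":92,"nc":{"p":44,"qz":38,"z":70},"p":[40,88,67,31,41,33],"rf":[97,41,30,57,73]}
After op 5 (replace /p 82): {"gh":92,"nc":{"p":44,"qz":38,"z":70},"p":82,"rf":[97,41,30,57,73]}
After op 6 (replace /rf/4 86): {"gh":92,"nc":{"p":44,"qz":38,"z":70},"p":82,"rf":[97,41,30,57,86]}
After op 7 (add /yg 44): {"gh":92,"nc":{"p":44,"qz":38,"z":70},"p":82,"rf":[97,41,30,57,86],"yg":44}
After op 8 (remove /nc): {"gh":92,"p":82,"rf":[97,41,30,57,86],"yg":44}
After op 9 (remove /rf/4): {"gh":92,"p":82,"rf":[97,41,30,57],"yg":44}
After op 10 (remove /gh): {"p":82,"rf":[97,41,30,57],"yg":44}
After op 11 (add /rf/0 75): {"p":82,"rf":[75,97,41,30,57],"yg":44}
Size at path /rf: 5

Answer: 5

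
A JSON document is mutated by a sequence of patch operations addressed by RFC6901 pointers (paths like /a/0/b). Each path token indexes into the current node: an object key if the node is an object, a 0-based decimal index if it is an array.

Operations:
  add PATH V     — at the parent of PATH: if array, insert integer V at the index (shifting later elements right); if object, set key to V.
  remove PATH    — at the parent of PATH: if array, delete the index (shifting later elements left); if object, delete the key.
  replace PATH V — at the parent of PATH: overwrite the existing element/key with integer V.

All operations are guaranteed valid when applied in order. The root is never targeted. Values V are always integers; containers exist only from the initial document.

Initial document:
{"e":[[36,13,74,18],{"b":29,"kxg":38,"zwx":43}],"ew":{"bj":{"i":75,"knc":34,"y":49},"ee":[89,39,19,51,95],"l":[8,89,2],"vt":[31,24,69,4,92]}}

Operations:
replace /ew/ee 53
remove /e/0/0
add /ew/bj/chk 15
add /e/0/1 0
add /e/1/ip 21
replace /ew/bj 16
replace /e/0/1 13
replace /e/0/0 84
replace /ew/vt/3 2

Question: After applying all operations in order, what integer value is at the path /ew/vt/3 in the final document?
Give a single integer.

After op 1 (replace /ew/ee 53): {"e":[[36,13,74,18],{"b":29,"kxg":38,"zwx":43}],"ew":{"bj":{"i":75,"knc":34,"y":49},"ee":53,"l":[8,89,2],"vt":[31,24,69,4,92]}}
After op 2 (remove /e/0/0): {"e":[[13,74,18],{"b":29,"kxg":38,"zwx":43}],"ew":{"bj":{"i":75,"knc":34,"y":49},"ee":53,"l":[8,89,2],"vt":[31,24,69,4,92]}}
After op 3 (add /ew/bj/chk 15): {"e":[[13,74,18],{"b":29,"kxg":38,"zwx":43}],"ew":{"bj":{"chk":15,"i":75,"knc":34,"y":49},"ee":53,"l":[8,89,2],"vt":[31,24,69,4,92]}}
After op 4 (add /e/0/1 0): {"e":[[13,0,74,18],{"b":29,"kxg":38,"zwx":43}],"ew":{"bj":{"chk":15,"i":75,"knc":34,"y":49},"ee":53,"l":[8,89,2],"vt":[31,24,69,4,92]}}
After op 5 (add /e/1/ip 21): {"e":[[13,0,74,18],{"b":29,"ip":21,"kxg":38,"zwx":43}],"ew":{"bj":{"chk":15,"i":75,"knc":34,"y":49},"ee":53,"l":[8,89,2],"vt":[31,24,69,4,92]}}
After op 6 (replace /ew/bj 16): {"e":[[13,0,74,18],{"b":29,"ip":21,"kxg":38,"zwx":43}],"ew":{"bj":16,"ee":53,"l":[8,89,2],"vt":[31,24,69,4,92]}}
After op 7 (replace /e/0/1 13): {"e":[[13,13,74,18],{"b":29,"ip":21,"kxg":38,"zwx":43}],"ew":{"bj":16,"ee":53,"l":[8,89,2],"vt":[31,24,69,4,92]}}
After op 8 (replace /e/0/0 84): {"e":[[84,13,74,18],{"b":29,"ip":21,"kxg":38,"zwx":43}],"ew":{"bj":16,"ee":53,"l":[8,89,2],"vt":[31,24,69,4,92]}}
After op 9 (replace /ew/vt/3 2): {"e":[[84,13,74,18],{"b":29,"ip":21,"kxg":38,"zwx":43}],"ew":{"bj":16,"ee":53,"l":[8,89,2],"vt":[31,24,69,2,92]}}
Value at /ew/vt/3: 2

Answer: 2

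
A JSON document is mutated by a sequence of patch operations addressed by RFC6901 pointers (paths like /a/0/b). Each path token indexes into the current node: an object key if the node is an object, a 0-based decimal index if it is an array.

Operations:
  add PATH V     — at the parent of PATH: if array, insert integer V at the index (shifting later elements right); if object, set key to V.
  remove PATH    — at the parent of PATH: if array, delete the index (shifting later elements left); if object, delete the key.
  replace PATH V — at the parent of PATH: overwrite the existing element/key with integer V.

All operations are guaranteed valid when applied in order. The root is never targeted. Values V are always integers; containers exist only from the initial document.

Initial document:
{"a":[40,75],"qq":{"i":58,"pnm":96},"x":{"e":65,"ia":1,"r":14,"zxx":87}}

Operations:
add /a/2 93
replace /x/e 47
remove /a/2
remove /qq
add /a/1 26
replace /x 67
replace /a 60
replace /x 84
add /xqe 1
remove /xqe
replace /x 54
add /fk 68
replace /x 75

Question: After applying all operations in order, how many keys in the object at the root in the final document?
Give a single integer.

After op 1 (add /a/2 93): {"a":[40,75,93],"qq":{"i":58,"pnm":96},"x":{"e":65,"ia":1,"r":14,"zxx":87}}
After op 2 (replace /x/e 47): {"a":[40,75,93],"qq":{"i":58,"pnm":96},"x":{"e":47,"ia":1,"r":14,"zxx":87}}
After op 3 (remove /a/2): {"a":[40,75],"qq":{"i":58,"pnm":96},"x":{"e":47,"ia":1,"r":14,"zxx":87}}
After op 4 (remove /qq): {"a":[40,75],"x":{"e":47,"ia":1,"r":14,"zxx":87}}
After op 5 (add /a/1 26): {"a":[40,26,75],"x":{"e":47,"ia":1,"r":14,"zxx":87}}
After op 6 (replace /x 67): {"a":[40,26,75],"x":67}
After op 7 (replace /a 60): {"a":60,"x":67}
After op 8 (replace /x 84): {"a":60,"x":84}
After op 9 (add /xqe 1): {"a":60,"x":84,"xqe":1}
After op 10 (remove /xqe): {"a":60,"x":84}
After op 11 (replace /x 54): {"a":60,"x":54}
After op 12 (add /fk 68): {"a":60,"fk":68,"x":54}
After op 13 (replace /x 75): {"a":60,"fk":68,"x":75}
Size at the root: 3

Answer: 3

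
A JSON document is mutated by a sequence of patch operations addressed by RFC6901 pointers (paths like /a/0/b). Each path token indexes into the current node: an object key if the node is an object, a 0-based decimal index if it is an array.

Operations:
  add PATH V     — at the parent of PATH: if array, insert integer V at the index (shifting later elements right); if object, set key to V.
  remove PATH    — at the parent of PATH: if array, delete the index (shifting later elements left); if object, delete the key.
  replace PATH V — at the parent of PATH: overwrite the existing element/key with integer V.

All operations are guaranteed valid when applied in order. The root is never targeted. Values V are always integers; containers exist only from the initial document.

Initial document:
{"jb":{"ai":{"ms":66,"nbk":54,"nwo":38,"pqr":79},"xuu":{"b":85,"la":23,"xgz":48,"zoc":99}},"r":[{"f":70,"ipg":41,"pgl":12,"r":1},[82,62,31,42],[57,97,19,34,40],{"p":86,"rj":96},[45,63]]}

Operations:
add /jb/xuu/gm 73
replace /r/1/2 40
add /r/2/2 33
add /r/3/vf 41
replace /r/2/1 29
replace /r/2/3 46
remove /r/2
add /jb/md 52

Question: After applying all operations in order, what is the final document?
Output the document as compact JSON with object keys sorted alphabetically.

Answer: {"jb":{"ai":{"ms":66,"nbk":54,"nwo":38,"pqr":79},"md":52,"xuu":{"b":85,"gm":73,"la":23,"xgz":48,"zoc":99}},"r":[{"f":70,"ipg":41,"pgl":12,"r":1},[82,62,40,42],{"p":86,"rj":96,"vf":41},[45,63]]}

Derivation:
After op 1 (add /jb/xuu/gm 73): {"jb":{"ai":{"ms":66,"nbk":54,"nwo":38,"pqr":79},"xuu":{"b":85,"gm":73,"la":23,"xgz":48,"zoc":99}},"r":[{"f":70,"ipg":41,"pgl":12,"r":1},[82,62,31,42],[57,97,19,34,40],{"p":86,"rj":96},[45,63]]}
After op 2 (replace /r/1/2 40): {"jb":{"ai":{"ms":66,"nbk":54,"nwo":38,"pqr":79},"xuu":{"b":85,"gm":73,"la":23,"xgz":48,"zoc":99}},"r":[{"f":70,"ipg":41,"pgl":12,"r":1},[82,62,40,42],[57,97,19,34,40],{"p":86,"rj":96},[45,63]]}
After op 3 (add /r/2/2 33): {"jb":{"ai":{"ms":66,"nbk":54,"nwo":38,"pqr":79},"xuu":{"b":85,"gm":73,"la":23,"xgz":48,"zoc":99}},"r":[{"f":70,"ipg":41,"pgl":12,"r":1},[82,62,40,42],[57,97,33,19,34,40],{"p":86,"rj":96},[45,63]]}
After op 4 (add /r/3/vf 41): {"jb":{"ai":{"ms":66,"nbk":54,"nwo":38,"pqr":79},"xuu":{"b":85,"gm":73,"la":23,"xgz":48,"zoc":99}},"r":[{"f":70,"ipg":41,"pgl":12,"r":1},[82,62,40,42],[57,97,33,19,34,40],{"p":86,"rj":96,"vf":41},[45,63]]}
After op 5 (replace /r/2/1 29): {"jb":{"ai":{"ms":66,"nbk":54,"nwo":38,"pqr":79},"xuu":{"b":85,"gm":73,"la":23,"xgz":48,"zoc":99}},"r":[{"f":70,"ipg":41,"pgl":12,"r":1},[82,62,40,42],[57,29,33,19,34,40],{"p":86,"rj":96,"vf":41},[45,63]]}
After op 6 (replace /r/2/3 46): {"jb":{"ai":{"ms":66,"nbk":54,"nwo":38,"pqr":79},"xuu":{"b":85,"gm":73,"la":23,"xgz":48,"zoc":99}},"r":[{"f":70,"ipg":41,"pgl":12,"r":1},[82,62,40,42],[57,29,33,46,34,40],{"p":86,"rj":96,"vf":41},[45,63]]}
After op 7 (remove /r/2): {"jb":{"ai":{"ms":66,"nbk":54,"nwo":38,"pqr":79},"xuu":{"b":85,"gm":73,"la":23,"xgz":48,"zoc":99}},"r":[{"f":70,"ipg":41,"pgl":12,"r":1},[82,62,40,42],{"p":86,"rj":96,"vf":41},[45,63]]}
After op 8 (add /jb/md 52): {"jb":{"ai":{"ms":66,"nbk":54,"nwo":38,"pqr":79},"md":52,"xuu":{"b":85,"gm":73,"la":23,"xgz":48,"zoc":99}},"r":[{"f":70,"ipg":41,"pgl":12,"r":1},[82,62,40,42],{"p":86,"rj":96,"vf":41},[45,63]]}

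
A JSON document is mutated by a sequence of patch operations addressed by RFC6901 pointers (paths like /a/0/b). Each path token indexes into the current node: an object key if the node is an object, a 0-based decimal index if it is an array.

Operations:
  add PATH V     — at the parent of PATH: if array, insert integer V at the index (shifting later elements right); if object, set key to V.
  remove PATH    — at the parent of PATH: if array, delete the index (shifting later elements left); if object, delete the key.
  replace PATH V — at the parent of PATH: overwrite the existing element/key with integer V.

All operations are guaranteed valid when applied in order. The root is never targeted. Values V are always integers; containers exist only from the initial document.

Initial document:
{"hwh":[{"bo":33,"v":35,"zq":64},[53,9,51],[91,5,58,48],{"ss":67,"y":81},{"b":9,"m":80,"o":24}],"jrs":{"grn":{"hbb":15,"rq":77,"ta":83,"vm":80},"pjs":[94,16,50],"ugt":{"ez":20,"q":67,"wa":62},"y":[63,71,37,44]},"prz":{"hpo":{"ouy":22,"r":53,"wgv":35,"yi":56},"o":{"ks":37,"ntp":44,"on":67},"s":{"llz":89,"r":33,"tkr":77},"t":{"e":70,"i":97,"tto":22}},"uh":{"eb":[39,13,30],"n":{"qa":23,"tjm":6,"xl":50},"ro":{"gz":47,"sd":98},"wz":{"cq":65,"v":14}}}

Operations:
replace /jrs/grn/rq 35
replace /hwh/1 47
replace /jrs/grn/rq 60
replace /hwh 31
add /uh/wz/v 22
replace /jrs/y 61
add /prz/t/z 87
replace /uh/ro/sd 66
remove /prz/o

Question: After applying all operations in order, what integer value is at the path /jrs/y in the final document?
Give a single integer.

After op 1 (replace /jrs/grn/rq 35): {"hwh":[{"bo":33,"v":35,"zq":64},[53,9,51],[91,5,58,48],{"ss":67,"y":81},{"b":9,"m":80,"o":24}],"jrs":{"grn":{"hbb":15,"rq":35,"ta":83,"vm":80},"pjs":[94,16,50],"ugt":{"ez":20,"q":67,"wa":62},"y":[63,71,37,44]},"prz":{"hpo":{"ouy":22,"r":53,"wgv":35,"yi":56},"o":{"ks":37,"ntp":44,"on":67},"s":{"llz":89,"r":33,"tkr":77},"t":{"e":70,"i":97,"tto":22}},"uh":{"eb":[39,13,30],"n":{"qa":23,"tjm":6,"xl":50},"ro":{"gz":47,"sd":98},"wz":{"cq":65,"v":14}}}
After op 2 (replace /hwh/1 47): {"hwh":[{"bo":33,"v":35,"zq":64},47,[91,5,58,48],{"ss":67,"y":81},{"b":9,"m":80,"o":24}],"jrs":{"grn":{"hbb":15,"rq":35,"ta":83,"vm":80},"pjs":[94,16,50],"ugt":{"ez":20,"q":67,"wa":62},"y":[63,71,37,44]},"prz":{"hpo":{"ouy":22,"r":53,"wgv":35,"yi":56},"o":{"ks":37,"ntp":44,"on":67},"s":{"llz":89,"r":33,"tkr":77},"t":{"e":70,"i":97,"tto":22}},"uh":{"eb":[39,13,30],"n":{"qa":23,"tjm":6,"xl":50},"ro":{"gz":47,"sd":98},"wz":{"cq":65,"v":14}}}
After op 3 (replace /jrs/grn/rq 60): {"hwh":[{"bo":33,"v":35,"zq":64},47,[91,5,58,48],{"ss":67,"y":81},{"b":9,"m":80,"o":24}],"jrs":{"grn":{"hbb":15,"rq":60,"ta":83,"vm":80},"pjs":[94,16,50],"ugt":{"ez":20,"q":67,"wa":62},"y":[63,71,37,44]},"prz":{"hpo":{"ouy":22,"r":53,"wgv":35,"yi":56},"o":{"ks":37,"ntp":44,"on":67},"s":{"llz":89,"r":33,"tkr":77},"t":{"e":70,"i":97,"tto":22}},"uh":{"eb":[39,13,30],"n":{"qa":23,"tjm":6,"xl":50},"ro":{"gz":47,"sd":98},"wz":{"cq":65,"v":14}}}
After op 4 (replace /hwh 31): {"hwh":31,"jrs":{"grn":{"hbb":15,"rq":60,"ta":83,"vm":80},"pjs":[94,16,50],"ugt":{"ez":20,"q":67,"wa":62},"y":[63,71,37,44]},"prz":{"hpo":{"ouy":22,"r":53,"wgv":35,"yi":56},"o":{"ks":37,"ntp":44,"on":67},"s":{"llz":89,"r":33,"tkr":77},"t":{"e":70,"i":97,"tto":22}},"uh":{"eb":[39,13,30],"n":{"qa":23,"tjm":6,"xl":50},"ro":{"gz":47,"sd":98},"wz":{"cq":65,"v":14}}}
After op 5 (add /uh/wz/v 22): {"hwh":31,"jrs":{"grn":{"hbb":15,"rq":60,"ta":83,"vm":80},"pjs":[94,16,50],"ugt":{"ez":20,"q":67,"wa":62},"y":[63,71,37,44]},"prz":{"hpo":{"ouy":22,"r":53,"wgv":35,"yi":56},"o":{"ks":37,"ntp":44,"on":67},"s":{"llz":89,"r":33,"tkr":77},"t":{"e":70,"i":97,"tto":22}},"uh":{"eb":[39,13,30],"n":{"qa":23,"tjm":6,"xl":50},"ro":{"gz":47,"sd":98},"wz":{"cq":65,"v":22}}}
After op 6 (replace /jrs/y 61): {"hwh":31,"jrs":{"grn":{"hbb":15,"rq":60,"ta":83,"vm":80},"pjs":[94,16,50],"ugt":{"ez":20,"q":67,"wa":62},"y":61},"prz":{"hpo":{"ouy":22,"r":53,"wgv":35,"yi":56},"o":{"ks":37,"ntp":44,"on":67},"s":{"llz":89,"r":33,"tkr":77},"t":{"e":70,"i":97,"tto":22}},"uh":{"eb":[39,13,30],"n":{"qa":23,"tjm":6,"xl":50},"ro":{"gz":47,"sd":98},"wz":{"cq":65,"v":22}}}
After op 7 (add /prz/t/z 87): {"hwh":31,"jrs":{"grn":{"hbb":15,"rq":60,"ta":83,"vm":80},"pjs":[94,16,50],"ugt":{"ez":20,"q":67,"wa":62},"y":61},"prz":{"hpo":{"ouy":22,"r":53,"wgv":35,"yi":56},"o":{"ks":37,"ntp":44,"on":67},"s":{"llz":89,"r":33,"tkr":77},"t":{"e":70,"i":97,"tto":22,"z":87}},"uh":{"eb":[39,13,30],"n":{"qa":23,"tjm":6,"xl":50},"ro":{"gz":47,"sd":98},"wz":{"cq":65,"v":22}}}
After op 8 (replace /uh/ro/sd 66): {"hwh":31,"jrs":{"grn":{"hbb":15,"rq":60,"ta":83,"vm":80},"pjs":[94,16,50],"ugt":{"ez":20,"q":67,"wa":62},"y":61},"prz":{"hpo":{"ouy":22,"r":53,"wgv":35,"yi":56},"o":{"ks":37,"ntp":44,"on":67},"s":{"llz":89,"r":33,"tkr":77},"t":{"e":70,"i":97,"tto":22,"z":87}},"uh":{"eb":[39,13,30],"n":{"qa":23,"tjm":6,"xl":50},"ro":{"gz":47,"sd":66},"wz":{"cq":65,"v":22}}}
After op 9 (remove /prz/o): {"hwh":31,"jrs":{"grn":{"hbb":15,"rq":60,"ta":83,"vm":80},"pjs":[94,16,50],"ugt":{"ez":20,"q":67,"wa":62},"y":61},"prz":{"hpo":{"ouy":22,"r":53,"wgv":35,"yi":56},"s":{"llz":89,"r":33,"tkr":77},"t":{"e":70,"i":97,"tto":22,"z":87}},"uh":{"eb":[39,13,30],"n":{"qa":23,"tjm":6,"xl":50},"ro":{"gz":47,"sd":66},"wz":{"cq":65,"v":22}}}
Value at /jrs/y: 61

Answer: 61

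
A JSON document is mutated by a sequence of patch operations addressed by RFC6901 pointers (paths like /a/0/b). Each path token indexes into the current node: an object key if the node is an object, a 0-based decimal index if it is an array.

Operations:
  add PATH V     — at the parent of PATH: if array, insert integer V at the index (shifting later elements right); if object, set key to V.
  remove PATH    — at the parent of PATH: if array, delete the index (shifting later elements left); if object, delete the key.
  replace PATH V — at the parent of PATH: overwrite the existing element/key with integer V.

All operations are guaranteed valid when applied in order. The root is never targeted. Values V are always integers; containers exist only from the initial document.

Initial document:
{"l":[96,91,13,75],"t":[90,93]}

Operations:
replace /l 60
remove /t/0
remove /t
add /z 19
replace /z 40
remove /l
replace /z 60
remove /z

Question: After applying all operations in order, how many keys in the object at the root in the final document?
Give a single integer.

Answer: 0

Derivation:
After op 1 (replace /l 60): {"l":60,"t":[90,93]}
After op 2 (remove /t/0): {"l":60,"t":[93]}
After op 3 (remove /t): {"l":60}
After op 4 (add /z 19): {"l":60,"z":19}
After op 5 (replace /z 40): {"l":60,"z":40}
After op 6 (remove /l): {"z":40}
After op 7 (replace /z 60): {"z":60}
After op 8 (remove /z): {}
Size at the root: 0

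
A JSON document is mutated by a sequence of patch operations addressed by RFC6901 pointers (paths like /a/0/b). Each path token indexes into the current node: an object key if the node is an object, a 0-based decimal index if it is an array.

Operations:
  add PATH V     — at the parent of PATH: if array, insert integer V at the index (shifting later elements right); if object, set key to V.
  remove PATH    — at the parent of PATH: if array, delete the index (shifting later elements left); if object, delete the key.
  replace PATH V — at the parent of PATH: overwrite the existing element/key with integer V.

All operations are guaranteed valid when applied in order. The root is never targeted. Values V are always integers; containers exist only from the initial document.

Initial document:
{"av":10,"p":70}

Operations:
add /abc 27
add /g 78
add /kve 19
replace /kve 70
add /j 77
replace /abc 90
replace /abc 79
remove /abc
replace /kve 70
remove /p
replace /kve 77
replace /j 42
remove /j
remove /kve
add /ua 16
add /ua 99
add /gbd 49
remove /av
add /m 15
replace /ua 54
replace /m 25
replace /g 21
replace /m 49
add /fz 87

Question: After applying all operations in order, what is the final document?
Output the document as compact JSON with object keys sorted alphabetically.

After op 1 (add /abc 27): {"abc":27,"av":10,"p":70}
After op 2 (add /g 78): {"abc":27,"av":10,"g":78,"p":70}
After op 3 (add /kve 19): {"abc":27,"av":10,"g":78,"kve":19,"p":70}
After op 4 (replace /kve 70): {"abc":27,"av":10,"g":78,"kve":70,"p":70}
After op 5 (add /j 77): {"abc":27,"av":10,"g":78,"j":77,"kve":70,"p":70}
After op 6 (replace /abc 90): {"abc":90,"av":10,"g":78,"j":77,"kve":70,"p":70}
After op 7 (replace /abc 79): {"abc":79,"av":10,"g":78,"j":77,"kve":70,"p":70}
After op 8 (remove /abc): {"av":10,"g":78,"j":77,"kve":70,"p":70}
After op 9 (replace /kve 70): {"av":10,"g":78,"j":77,"kve":70,"p":70}
After op 10 (remove /p): {"av":10,"g":78,"j":77,"kve":70}
After op 11 (replace /kve 77): {"av":10,"g":78,"j":77,"kve":77}
After op 12 (replace /j 42): {"av":10,"g":78,"j":42,"kve":77}
After op 13 (remove /j): {"av":10,"g":78,"kve":77}
After op 14 (remove /kve): {"av":10,"g":78}
After op 15 (add /ua 16): {"av":10,"g":78,"ua":16}
After op 16 (add /ua 99): {"av":10,"g":78,"ua":99}
After op 17 (add /gbd 49): {"av":10,"g":78,"gbd":49,"ua":99}
After op 18 (remove /av): {"g":78,"gbd":49,"ua":99}
After op 19 (add /m 15): {"g":78,"gbd":49,"m":15,"ua":99}
After op 20 (replace /ua 54): {"g":78,"gbd":49,"m":15,"ua":54}
After op 21 (replace /m 25): {"g":78,"gbd":49,"m":25,"ua":54}
After op 22 (replace /g 21): {"g":21,"gbd":49,"m":25,"ua":54}
After op 23 (replace /m 49): {"g":21,"gbd":49,"m":49,"ua":54}
After op 24 (add /fz 87): {"fz":87,"g":21,"gbd":49,"m":49,"ua":54}

Answer: {"fz":87,"g":21,"gbd":49,"m":49,"ua":54}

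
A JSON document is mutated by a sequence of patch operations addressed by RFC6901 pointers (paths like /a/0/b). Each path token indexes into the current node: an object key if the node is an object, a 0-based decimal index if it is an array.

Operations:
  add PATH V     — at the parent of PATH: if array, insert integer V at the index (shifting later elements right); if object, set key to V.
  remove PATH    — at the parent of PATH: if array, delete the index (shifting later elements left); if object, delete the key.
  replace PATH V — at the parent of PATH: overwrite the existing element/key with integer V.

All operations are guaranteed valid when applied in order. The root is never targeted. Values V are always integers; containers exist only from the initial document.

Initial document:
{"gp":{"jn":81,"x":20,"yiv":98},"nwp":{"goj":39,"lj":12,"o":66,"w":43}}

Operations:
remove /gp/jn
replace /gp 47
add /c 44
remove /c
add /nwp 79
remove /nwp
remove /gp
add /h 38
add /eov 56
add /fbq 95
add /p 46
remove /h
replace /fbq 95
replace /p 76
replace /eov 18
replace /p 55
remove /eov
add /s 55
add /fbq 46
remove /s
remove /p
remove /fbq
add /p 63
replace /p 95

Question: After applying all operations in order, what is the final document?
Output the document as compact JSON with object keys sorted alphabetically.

After op 1 (remove /gp/jn): {"gp":{"x":20,"yiv":98},"nwp":{"goj":39,"lj":12,"o":66,"w":43}}
After op 2 (replace /gp 47): {"gp":47,"nwp":{"goj":39,"lj":12,"o":66,"w":43}}
After op 3 (add /c 44): {"c":44,"gp":47,"nwp":{"goj":39,"lj":12,"o":66,"w":43}}
After op 4 (remove /c): {"gp":47,"nwp":{"goj":39,"lj":12,"o":66,"w":43}}
After op 5 (add /nwp 79): {"gp":47,"nwp":79}
After op 6 (remove /nwp): {"gp":47}
After op 7 (remove /gp): {}
After op 8 (add /h 38): {"h":38}
After op 9 (add /eov 56): {"eov":56,"h":38}
After op 10 (add /fbq 95): {"eov":56,"fbq":95,"h":38}
After op 11 (add /p 46): {"eov":56,"fbq":95,"h":38,"p":46}
After op 12 (remove /h): {"eov":56,"fbq":95,"p":46}
After op 13 (replace /fbq 95): {"eov":56,"fbq":95,"p":46}
After op 14 (replace /p 76): {"eov":56,"fbq":95,"p":76}
After op 15 (replace /eov 18): {"eov":18,"fbq":95,"p":76}
After op 16 (replace /p 55): {"eov":18,"fbq":95,"p":55}
After op 17 (remove /eov): {"fbq":95,"p":55}
After op 18 (add /s 55): {"fbq":95,"p":55,"s":55}
After op 19 (add /fbq 46): {"fbq":46,"p":55,"s":55}
After op 20 (remove /s): {"fbq":46,"p":55}
After op 21 (remove /p): {"fbq":46}
After op 22 (remove /fbq): {}
After op 23 (add /p 63): {"p":63}
After op 24 (replace /p 95): {"p":95}

Answer: {"p":95}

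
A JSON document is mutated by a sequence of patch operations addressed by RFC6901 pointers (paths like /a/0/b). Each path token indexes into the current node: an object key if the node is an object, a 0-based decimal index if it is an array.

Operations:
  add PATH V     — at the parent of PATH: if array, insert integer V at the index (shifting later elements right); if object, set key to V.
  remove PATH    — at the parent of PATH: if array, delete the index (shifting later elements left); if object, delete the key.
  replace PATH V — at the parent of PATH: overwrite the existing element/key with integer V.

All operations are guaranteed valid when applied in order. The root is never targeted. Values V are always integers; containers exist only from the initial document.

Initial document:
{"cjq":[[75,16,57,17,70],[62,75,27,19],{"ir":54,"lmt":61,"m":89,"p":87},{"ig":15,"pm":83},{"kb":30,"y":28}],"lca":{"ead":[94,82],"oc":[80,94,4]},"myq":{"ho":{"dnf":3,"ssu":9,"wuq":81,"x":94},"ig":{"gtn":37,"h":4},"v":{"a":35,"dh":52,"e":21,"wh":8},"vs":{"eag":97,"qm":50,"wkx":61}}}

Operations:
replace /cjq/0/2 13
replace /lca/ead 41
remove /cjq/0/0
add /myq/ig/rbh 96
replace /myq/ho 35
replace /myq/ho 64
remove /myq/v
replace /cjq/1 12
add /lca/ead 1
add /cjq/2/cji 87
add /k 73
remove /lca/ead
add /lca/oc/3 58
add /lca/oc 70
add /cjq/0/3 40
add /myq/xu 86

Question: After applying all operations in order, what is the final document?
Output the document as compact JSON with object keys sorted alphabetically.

Answer: {"cjq":[[16,13,17,40,70],12,{"cji":87,"ir":54,"lmt":61,"m":89,"p":87},{"ig":15,"pm":83},{"kb":30,"y":28}],"k":73,"lca":{"oc":70},"myq":{"ho":64,"ig":{"gtn":37,"h":4,"rbh":96},"vs":{"eag":97,"qm":50,"wkx":61},"xu":86}}

Derivation:
After op 1 (replace /cjq/0/2 13): {"cjq":[[75,16,13,17,70],[62,75,27,19],{"ir":54,"lmt":61,"m":89,"p":87},{"ig":15,"pm":83},{"kb":30,"y":28}],"lca":{"ead":[94,82],"oc":[80,94,4]},"myq":{"ho":{"dnf":3,"ssu":9,"wuq":81,"x":94},"ig":{"gtn":37,"h":4},"v":{"a":35,"dh":52,"e":21,"wh":8},"vs":{"eag":97,"qm":50,"wkx":61}}}
After op 2 (replace /lca/ead 41): {"cjq":[[75,16,13,17,70],[62,75,27,19],{"ir":54,"lmt":61,"m":89,"p":87},{"ig":15,"pm":83},{"kb":30,"y":28}],"lca":{"ead":41,"oc":[80,94,4]},"myq":{"ho":{"dnf":3,"ssu":9,"wuq":81,"x":94},"ig":{"gtn":37,"h":4},"v":{"a":35,"dh":52,"e":21,"wh":8},"vs":{"eag":97,"qm":50,"wkx":61}}}
After op 3 (remove /cjq/0/0): {"cjq":[[16,13,17,70],[62,75,27,19],{"ir":54,"lmt":61,"m":89,"p":87},{"ig":15,"pm":83},{"kb":30,"y":28}],"lca":{"ead":41,"oc":[80,94,4]},"myq":{"ho":{"dnf":3,"ssu":9,"wuq":81,"x":94},"ig":{"gtn":37,"h":4},"v":{"a":35,"dh":52,"e":21,"wh":8},"vs":{"eag":97,"qm":50,"wkx":61}}}
After op 4 (add /myq/ig/rbh 96): {"cjq":[[16,13,17,70],[62,75,27,19],{"ir":54,"lmt":61,"m":89,"p":87},{"ig":15,"pm":83},{"kb":30,"y":28}],"lca":{"ead":41,"oc":[80,94,4]},"myq":{"ho":{"dnf":3,"ssu":9,"wuq":81,"x":94},"ig":{"gtn":37,"h":4,"rbh":96},"v":{"a":35,"dh":52,"e":21,"wh":8},"vs":{"eag":97,"qm":50,"wkx":61}}}
After op 5 (replace /myq/ho 35): {"cjq":[[16,13,17,70],[62,75,27,19],{"ir":54,"lmt":61,"m":89,"p":87},{"ig":15,"pm":83},{"kb":30,"y":28}],"lca":{"ead":41,"oc":[80,94,4]},"myq":{"ho":35,"ig":{"gtn":37,"h":4,"rbh":96},"v":{"a":35,"dh":52,"e":21,"wh":8},"vs":{"eag":97,"qm":50,"wkx":61}}}
After op 6 (replace /myq/ho 64): {"cjq":[[16,13,17,70],[62,75,27,19],{"ir":54,"lmt":61,"m":89,"p":87},{"ig":15,"pm":83},{"kb":30,"y":28}],"lca":{"ead":41,"oc":[80,94,4]},"myq":{"ho":64,"ig":{"gtn":37,"h":4,"rbh":96},"v":{"a":35,"dh":52,"e":21,"wh":8},"vs":{"eag":97,"qm":50,"wkx":61}}}
After op 7 (remove /myq/v): {"cjq":[[16,13,17,70],[62,75,27,19],{"ir":54,"lmt":61,"m":89,"p":87},{"ig":15,"pm":83},{"kb":30,"y":28}],"lca":{"ead":41,"oc":[80,94,4]},"myq":{"ho":64,"ig":{"gtn":37,"h":4,"rbh":96},"vs":{"eag":97,"qm":50,"wkx":61}}}
After op 8 (replace /cjq/1 12): {"cjq":[[16,13,17,70],12,{"ir":54,"lmt":61,"m":89,"p":87},{"ig":15,"pm":83},{"kb":30,"y":28}],"lca":{"ead":41,"oc":[80,94,4]},"myq":{"ho":64,"ig":{"gtn":37,"h":4,"rbh":96},"vs":{"eag":97,"qm":50,"wkx":61}}}
After op 9 (add /lca/ead 1): {"cjq":[[16,13,17,70],12,{"ir":54,"lmt":61,"m":89,"p":87},{"ig":15,"pm":83},{"kb":30,"y":28}],"lca":{"ead":1,"oc":[80,94,4]},"myq":{"ho":64,"ig":{"gtn":37,"h":4,"rbh":96},"vs":{"eag":97,"qm":50,"wkx":61}}}
After op 10 (add /cjq/2/cji 87): {"cjq":[[16,13,17,70],12,{"cji":87,"ir":54,"lmt":61,"m":89,"p":87},{"ig":15,"pm":83},{"kb":30,"y":28}],"lca":{"ead":1,"oc":[80,94,4]},"myq":{"ho":64,"ig":{"gtn":37,"h":4,"rbh":96},"vs":{"eag":97,"qm":50,"wkx":61}}}
After op 11 (add /k 73): {"cjq":[[16,13,17,70],12,{"cji":87,"ir":54,"lmt":61,"m":89,"p":87},{"ig":15,"pm":83},{"kb":30,"y":28}],"k":73,"lca":{"ead":1,"oc":[80,94,4]},"myq":{"ho":64,"ig":{"gtn":37,"h":4,"rbh":96},"vs":{"eag":97,"qm":50,"wkx":61}}}
After op 12 (remove /lca/ead): {"cjq":[[16,13,17,70],12,{"cji":87,"ir":54,"lmt":61,"m":89,"p":87},{"ig":15,"pm":83},{"kb":30,"y":28}],"k":73,"lca":{"oc":[80,94,4]},"myq":{"ho":64,"ig":{"gtn":37,"h":4,"rbh":96},"vs":{"eag":97,"qm":50,"wkx":61}}}
After op 13 (add /lca/oc/3 58): {"cjq":[[16,13,17,70],12,{"cji":87,"ir":54,"lmt":61,"m":89,"p":87},{"ig":15,"pm":83},{"kb":30,"y":28}],"k":73,"lca":{"oc":[80,94,4,58]},"myq":{"ho":64,"ig":{"gtn":37,"h":4,"rbh":96},"vs":{"eag":97,"qm":50,"wkx":61}}}
After op 14 (add /lca/oc 70): {"cjq":[[16,13,17,70],12,{"cji":87,"ir":54,"lmt":61,"m":89,"p":87},{"ig":15,"pm":83},{"kb":30,"y":28}],"k":73,"lca":{"oc":70},"myq":{"ho":64,"ig":{"gtn":37,"h":4,"rbh":96},"vs":{"eag":97,"qm":50,"wkx":61}}}
After op 15 (add /cjq/0/3 40): {"cjq":[[16,13,17,40,70],12,{"cji":87,"ir":54,"lmt":61,"m":89,"p":87},{"ig":15,"pm":83},{"kb":30,"y":28}],"k":73,"lca":{"oc":70},"myq":{"ho":64,"ig":{"gtn":37,"h":4,"rbh":96},"vs":{"eag":97,"qm":50,"wkx":61}}}
After op 16 (add /myq/xu 86): {"cjq":[[16,13,17,40,70],12,{"cji":87,"ir":54,"lmt":61,"m":89,"p":87},{"ig":15,"pm":83},{"kb":30,"y":28}],"k":73,"lca":{"oc":70},"myq":{"ho":64,"ig":{"gtn":37,"h":4,"rbh":96},"vs":{"eag":97,"qm":50,"wkx":61},"xu":86}}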